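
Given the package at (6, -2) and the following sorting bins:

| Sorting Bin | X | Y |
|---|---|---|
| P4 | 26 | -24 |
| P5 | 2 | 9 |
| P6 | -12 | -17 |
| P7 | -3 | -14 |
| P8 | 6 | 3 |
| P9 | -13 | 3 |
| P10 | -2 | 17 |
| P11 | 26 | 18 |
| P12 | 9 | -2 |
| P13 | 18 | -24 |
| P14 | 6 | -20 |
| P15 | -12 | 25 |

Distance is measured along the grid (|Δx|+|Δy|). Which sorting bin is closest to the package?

Distances from (6, -2):
P4: 42
P5: 15
P6: 33
P7: 21
P8: 5
P9: 24
P10: 27
P11: 40
P12: 3
P13: 34
P14: 18
P15: 45
Minimum: P12 at 3.

P12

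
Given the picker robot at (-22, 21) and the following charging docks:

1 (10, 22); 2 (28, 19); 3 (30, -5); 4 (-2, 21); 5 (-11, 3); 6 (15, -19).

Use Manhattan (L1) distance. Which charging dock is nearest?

Distances from (-22, 21):
1: 33
2: 52
3: 78
4: 20
5: 29
6: 77
Minimum: 4 at 20.

4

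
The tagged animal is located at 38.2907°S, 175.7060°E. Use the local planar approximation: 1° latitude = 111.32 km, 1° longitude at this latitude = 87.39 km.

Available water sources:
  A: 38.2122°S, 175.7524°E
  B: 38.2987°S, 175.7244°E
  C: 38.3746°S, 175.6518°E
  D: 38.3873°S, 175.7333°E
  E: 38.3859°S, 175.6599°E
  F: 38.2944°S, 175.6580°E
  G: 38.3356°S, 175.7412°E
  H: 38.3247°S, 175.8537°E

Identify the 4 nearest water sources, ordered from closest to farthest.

B, F, G, A

Distances from 38.2907°S, 175.7060°E:
A: √((0.0785·111.32)² + (0.0464·87.39)²) = √(76.363480 + 16.442182) = 9.6336 km
B: √((-0.0080·111.32)² + (0.0184·87.39)²) = √(0.793097 + 2.585587) = 1.8381 km
C: √((-0.0839·111.32)² + (-0.0542·87.39)²) = √(87.230893 + 22.434792) = 10.4721 km
D: √((-0.0966·111.32)² + (0.0273·87.39)²) = √(115.638020 + 5.691789) = 11.0150 km
E: √((-0.0952·111.32)² + (-0.0461·87.39)²) = √(112.310482 + 16.230254) = 11.3376 km
F: √((-0.0037·111.32)² + (-0.0480·87.39)²) = √(0.169648 + 17.595676) = 4.2149 km
G: √((-0.0449·111.32)² + (0.0352·87.39)²) = √(24.982683 + 9.462563) = 5.8690 km
H: √((-0.0340·111.32)² + (0.1477·87.39)²) = √(14.325317 + 166.603634) = 13.4510 km
Sorted: B (1.8381 km) < F (4.2149 km) < G (5.8690 km) < A (9.6336 km) < C (10.4721 km) < D (11.0150 km) < …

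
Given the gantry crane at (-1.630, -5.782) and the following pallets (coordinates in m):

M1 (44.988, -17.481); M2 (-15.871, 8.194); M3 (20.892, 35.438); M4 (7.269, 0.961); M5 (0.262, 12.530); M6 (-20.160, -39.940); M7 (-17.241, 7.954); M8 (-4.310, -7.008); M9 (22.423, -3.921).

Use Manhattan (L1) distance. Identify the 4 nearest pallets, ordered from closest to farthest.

Distances from (-1.630, -5.782):
M1: |46.618| + |-11.699| = 46.618 + 11.699 = 58.317 m
M2: |-14.241| + |13.976| = 14.241 + 13.976 = 28.217 m
M3: |22.522| + |41.220| = 22.522 + 41.220 = 63.742 m
M4: |8.899| + |6.743| = 8.899 + 6.743 = 15.642 m
M5: |1.892| + |18.312| = 1.892 + 18.312 = 20.204 m
M6: |-18.530| + |-34.158| = 18.530 + 34.158 = 52.688 m
M7: |-15.611| + |13.736| = 15.611 + 13.736 = 29.347 m
M8: |-2.680| + |-1.226| = 2.680 + 1.226 = 3.906 m
M9: |24.053| + |1.861| = 24.053 + 1.861 = 25.914 m
Sorted: M8 (3.906 m) < M4 (15.642 m) < M5 (20.204 m) < M9 (25.914 m) < M2 (28.217 m) < M7 (29.347 m) < …

M8, M4, M5, M9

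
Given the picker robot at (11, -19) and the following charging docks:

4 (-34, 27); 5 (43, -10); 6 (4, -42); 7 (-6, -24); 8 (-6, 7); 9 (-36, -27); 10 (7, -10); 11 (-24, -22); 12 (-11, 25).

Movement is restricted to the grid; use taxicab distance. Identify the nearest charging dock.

10

Distances from (11, -19):
4: |-45| + |46| = 45 + 46 = 91
5: |32| + |9| = 32 + 9 = 41
6: |-7| + |-23| = 7 + 23 = 30
7: |-17| + |-5| = 17 + 5 = 22
8: |-17| + |26| = 17 + 26 = 43
9: |-47| + |-8| = 47 + 8 = 55
10: |-4| + |9| = 4 + 9 = 13
11: |-35| + |-3| = 35 + 3 = 38
12: |-22| + |44| = 22 + 44 = 66
Minimum: 10 at 13.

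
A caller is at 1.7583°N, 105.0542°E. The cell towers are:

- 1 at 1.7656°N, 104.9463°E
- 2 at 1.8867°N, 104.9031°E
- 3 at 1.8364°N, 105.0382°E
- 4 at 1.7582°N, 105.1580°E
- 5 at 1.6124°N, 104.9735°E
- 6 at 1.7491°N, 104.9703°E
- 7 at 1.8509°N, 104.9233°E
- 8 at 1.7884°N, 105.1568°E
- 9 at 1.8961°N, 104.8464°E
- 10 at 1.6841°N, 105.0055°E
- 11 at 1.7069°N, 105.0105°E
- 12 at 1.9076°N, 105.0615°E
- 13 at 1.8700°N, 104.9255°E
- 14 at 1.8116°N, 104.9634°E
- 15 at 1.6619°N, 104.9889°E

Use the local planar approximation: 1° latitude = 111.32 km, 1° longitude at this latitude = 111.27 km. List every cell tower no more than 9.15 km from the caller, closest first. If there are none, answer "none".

11, 3

Distances from 1.7583°N, 105.0542°E:
1: √((0.0073·111.32)² + (-0.1079·111.27)²) = √(0.660377 + 144.144828) = 12.0335 km
2: √((0.1284·111.32)² + (-0.1511·111.27)²) = √(204.303799 + 282.673506) = 22.0676 km
3: √((0.0781·111.32)² + (-0.0160·111.27)²) = √(75.587236 + 3.169539) = 8.8745 km
4: √((-0.0001·111.32)² + (0.1038·111.27)²) = √(0.000124 + 133.398481) = 11.5498 km
5: √((-0.1459·111.32)² + (-0.0807·111.27)²) = √(263.789181 + 80.631223) = 18.5586 km
6: √((-0.0092·111.32)² + (-0.0839·111.27)²) = √(1.048871 + 87.152550) = 9.3916 km
7: √((0.0926·111.32)² + (-0.1309·111.27)²) = √(106.259647 + 212.146304) = 17.8439 km
8: √((0.0301·111.32)² + (0.1026·111.27)²) = √(11.227405 + 130.331951) = 11.8979 km
9: √((0.1378·111.32)² + (-0.2078·111.27)²) = √(235.312409 + 534.622537) = 27.7477 km
10: √((-0.0742·111.32)² + (-0.0487·111.27)²) = √(68.226675 + 29.363924) = 9.8788 km
11: √((-0.0514·111.32)² + (-0.0437·111.27)²) = √(32.739545 + 23.643897) = 7.5089 km
12: √((0.1493·111.32)² + (0.0073·111.27)²) = √(276.226926 + 0.659784) = 16.6399 km
13: √((0.1117·111.32)² + (-0.1287·111.27)²) = √(154.615398 + 205.075260) = 18.9655 km
14: √((0.0533·111.32)² + (-0.0908·111.27)²) = √(35.204713 + 102.076994) = 11.7167 km
15: √((-0.0964·111.32)² + (-0.0653·111.27)²) = √(115.159684 + 52.793753) = 12.9597 km
Threshold 9.15 km: 11 (7.5089 km), 3 (8.8745 km) are within range.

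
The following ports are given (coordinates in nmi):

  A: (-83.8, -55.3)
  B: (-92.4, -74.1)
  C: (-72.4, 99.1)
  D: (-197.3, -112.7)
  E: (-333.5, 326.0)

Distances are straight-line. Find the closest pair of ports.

A and B

Pairwise distances:
A–B: 20.7 nmi
A–C: 154.8 nmi
A–D: 127.2 nmi
A–E: 455.8 nmi
B–C: 174.4 nmi
B–D: 111.8 nmi
B–E: 467.1 nmi
C–D: 245.9 nmi
C–E: 345.9 nmi
D–E: 459.4 nmi
Closest pair: A–B at 20.7 nmi.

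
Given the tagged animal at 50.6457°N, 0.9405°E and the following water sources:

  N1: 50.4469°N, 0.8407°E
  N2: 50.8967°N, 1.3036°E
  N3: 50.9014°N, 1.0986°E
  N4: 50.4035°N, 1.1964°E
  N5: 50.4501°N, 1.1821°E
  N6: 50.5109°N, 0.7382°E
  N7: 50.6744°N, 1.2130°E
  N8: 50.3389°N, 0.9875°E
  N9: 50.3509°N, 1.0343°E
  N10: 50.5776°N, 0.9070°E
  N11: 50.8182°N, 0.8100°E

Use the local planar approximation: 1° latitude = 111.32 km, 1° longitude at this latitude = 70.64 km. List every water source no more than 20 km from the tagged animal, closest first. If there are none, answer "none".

Distances from 50.6457°N, 0.9405°E:
N1: 23.2262 km
N2: 37.9290 km
N3: 30.5771 km
N4: 32.4608 km
N5: 27.6656 km
N6: 20.7219 km
N7: 19.5127 km
N8: 34.3140 km
N9: 33.4794 km
N10: 7.9417 km
N11: 21.3008 km
Threshold 20 km: N10 (7.9417 km), N7 (19.5127 km) are within range.

N10, N7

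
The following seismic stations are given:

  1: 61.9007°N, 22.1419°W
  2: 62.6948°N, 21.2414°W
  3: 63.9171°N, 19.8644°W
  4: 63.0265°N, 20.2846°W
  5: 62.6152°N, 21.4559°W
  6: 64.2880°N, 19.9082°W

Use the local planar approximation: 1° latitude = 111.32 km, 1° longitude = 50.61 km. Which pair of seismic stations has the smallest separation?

Pairwise distances:
1–2: 99.4557 km
1–3: 252.3305 km
1–4: 156.6580 km
1–5: 86.7853 km
1–6: 288.7993 km
2–3: 152.8750 km
2–4: 60.8958 km
2–5: 14.0131 km
2–6: 189.7563 km
3–4: 101.3968 km
3–5: 165.8059 km
3–6: 41.3481 km
4–5: 74.9027 km
4–6: 141.7163 km
5–6: 202.0195 km
Closest pair: 2–5 at 14.0131 km.

2 and 5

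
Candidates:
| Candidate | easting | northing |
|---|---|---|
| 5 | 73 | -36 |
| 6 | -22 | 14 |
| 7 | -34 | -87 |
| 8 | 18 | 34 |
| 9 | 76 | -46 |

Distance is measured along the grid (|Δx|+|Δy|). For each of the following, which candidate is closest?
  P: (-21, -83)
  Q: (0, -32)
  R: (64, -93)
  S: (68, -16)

P at (-21, -83):
  5: 141
  6: 98
  7: 17
  8: 156
  9: 134
  → nearest: 7 (17)
Q at (0, -32):
  5: 77
  6: 68
  7: 89
  8: 84
  9: 90
  → nearest: 6 (68)
R at (64, -93):
  5: 66
  6: 193
  7: 104
  8: 173
  9: 59
  → nearest: 9 (59)
S at (68, -16):
  5: 25
  6: 120
  7: 173
  8: 100
  9: 38
  → nearest: 5 (25)

P→7; Q→6; R→9; S→5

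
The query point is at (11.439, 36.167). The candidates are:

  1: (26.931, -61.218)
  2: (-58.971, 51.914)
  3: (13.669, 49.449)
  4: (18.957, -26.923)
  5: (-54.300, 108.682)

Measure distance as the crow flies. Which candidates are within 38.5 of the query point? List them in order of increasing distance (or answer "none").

Distances from (11.439, 36.167):
1: √((15.492)² + (-97.385)²) = √(240.00206 + 9483.83823) = 98.610
2: √((-70.410)² + (15.747)²) = √(4957.56810 + 247.96801) = 72.149
3: √((2.230)² + (13.282)²) = √(4.97290 + 176.41152) = 13.468
4: √((7.518)² + (-63.090)²) = √(56.52032 + 3980.34810) = 63.536
5: √((-65.739)² + (72.515)²) = √(4321.61612 + 5258.42522) = 97.878
Threshold 38.5: 3 (13.468) is within range.

3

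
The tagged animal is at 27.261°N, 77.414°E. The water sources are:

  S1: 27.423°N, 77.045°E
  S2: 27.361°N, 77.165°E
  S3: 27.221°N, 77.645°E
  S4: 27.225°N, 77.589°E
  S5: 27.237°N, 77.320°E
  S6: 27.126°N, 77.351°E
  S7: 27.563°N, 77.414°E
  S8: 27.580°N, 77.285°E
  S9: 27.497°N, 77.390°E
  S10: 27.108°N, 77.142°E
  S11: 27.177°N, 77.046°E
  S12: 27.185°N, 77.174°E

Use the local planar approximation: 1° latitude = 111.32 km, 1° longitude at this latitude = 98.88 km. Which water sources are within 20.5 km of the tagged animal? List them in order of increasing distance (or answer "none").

Distances from 27.261°N, 77.414°E:
S1: √((0.162·111.32)² + (-0.369·98.88)²) = √(325.21939 + 1331.28074) = 40.700 km
S2: √((0.100·111.32)² + (-0.249·98.88)²) = √(123.92142 + 606.19955) = 27.021 km
S3: √((-0.040·111.32)² + (0.231·98.88)²) = √(19.82743 + 521.72407) = 23.271 km
S4: √((-0.036·111.32)² + (0.175·98.88)²) = √(16.06022 + 299.42842) = 17.762 km
S5: √((-0.024·111.32)² + (-0.094·98.88)²) = √(7.13787 + 86.39182) = 9.671 km
S6: √((-0.135·111.32)² + (-0.063·98.88)²) = √(225.84680 + 38.80592) = 16.268 km
S7: √((0.302·111.32)² + (0.000·98.88)²) = √(1130.21296 + 0.00000) = 33.619 km
S8: √((0.319·111.32)² + (-0.129·98.88)²) = √(1261.03680 + 162.70329) = 37.732 km
S9: √((0.236·111.32)² + (-0.024·98.88)²) = √(690.19276 + 5.63170) = 26.378 km
S10: √((-0.153·111.32)² + (-0.272·98.88)²) = √(290.08766 + 723.36039) = 31.835 km
S11: √((-0.084·111.32)² + (-0.368·98.88)²) = √(87.43896 + 1324.07490) = 37.570 km
S12: √((-0.076·111.32)² + (-0.240·98.88)²) = √(71.57701 + 563.16985) = 25.194 km
Threshold 20.5 km: S5 (9.671 km), S6 (16.268 km), S4 (17.762 km) are within range.

S5, S6, S4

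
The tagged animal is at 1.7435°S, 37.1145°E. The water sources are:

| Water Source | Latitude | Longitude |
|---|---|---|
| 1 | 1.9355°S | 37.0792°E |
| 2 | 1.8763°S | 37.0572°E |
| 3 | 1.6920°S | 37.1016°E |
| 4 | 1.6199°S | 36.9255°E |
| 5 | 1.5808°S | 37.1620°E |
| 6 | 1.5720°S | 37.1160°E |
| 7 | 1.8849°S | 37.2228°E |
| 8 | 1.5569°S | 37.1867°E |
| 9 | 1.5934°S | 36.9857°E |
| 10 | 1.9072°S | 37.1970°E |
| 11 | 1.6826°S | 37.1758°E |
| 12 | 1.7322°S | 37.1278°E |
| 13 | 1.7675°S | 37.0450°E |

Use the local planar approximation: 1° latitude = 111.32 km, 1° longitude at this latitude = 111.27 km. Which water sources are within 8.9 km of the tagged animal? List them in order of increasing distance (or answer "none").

Distances from 1.7435°S, 37.1145°E:
1: 21.7314 km
2: 16.0996 km
3: 5.9099 km
4: 25.1312 km
5: 18.8672 km
6: 19.0921 km
7: 19.8238 km
8: 22.2717 km
9: 22.0134 km
10: 20.4046 km
11: 9.6169 km
12: 1.9423 km
13: 8.1818 km
Threshold 8.9 km: 12 (1.9423 km), 3 (5.9099 km), 13 (8.1818 km) are within range.

12, 3, 13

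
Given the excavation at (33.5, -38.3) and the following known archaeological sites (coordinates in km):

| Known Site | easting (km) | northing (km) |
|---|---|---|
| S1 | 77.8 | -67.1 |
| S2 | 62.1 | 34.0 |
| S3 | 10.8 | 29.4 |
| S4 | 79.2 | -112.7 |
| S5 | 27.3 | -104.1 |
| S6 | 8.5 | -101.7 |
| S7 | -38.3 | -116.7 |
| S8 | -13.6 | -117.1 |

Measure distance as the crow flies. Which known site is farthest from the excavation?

Distances from (33.5, -38.3):
S1: √((44.3)² + (-28.8)²) = √(1962.490 + 829.440) = 52.8 km
S2: √((28.6)² + (72.3)²) = √(817.960 + 5227.290) = 77.8 km
S3: √((-22.7)² + (67.7)²) = √(515.290 + 4583.290) = 71.4 km
S4: √((45.7)² + (-74.4)²) = √(2088.490 + 5535.360) = 87.3 km
S5: √((-6.2)² + (-65.8)²) = √(38.440 + 4329.640) = 66.1 km
S6: √((-25.0)² + (-63.4)²) = √(625.000 + 4019.560) = 68.2 km
S7: √((-71.8)² + (-78.4)²) = √(5155.240 + 6146.560) = 106.3 km
S8: √((-47.1)² + (-78.8)²) = √(2218.410 + 6209.440) = 91.8 km
Maximum: S7 at 106.3 km.

S7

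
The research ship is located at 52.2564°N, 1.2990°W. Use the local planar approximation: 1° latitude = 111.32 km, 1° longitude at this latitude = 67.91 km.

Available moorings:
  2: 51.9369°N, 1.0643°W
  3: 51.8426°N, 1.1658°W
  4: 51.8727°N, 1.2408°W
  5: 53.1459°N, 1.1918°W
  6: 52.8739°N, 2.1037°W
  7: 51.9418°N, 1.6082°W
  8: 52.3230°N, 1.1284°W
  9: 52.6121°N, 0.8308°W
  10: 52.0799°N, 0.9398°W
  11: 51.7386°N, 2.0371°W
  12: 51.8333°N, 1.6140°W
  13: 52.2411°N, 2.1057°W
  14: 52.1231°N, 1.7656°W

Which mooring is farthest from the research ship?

Distances from 52.2564°N, 1.2990°W:
2: √((-0.3195·111.32)² + (0.2347·67.91)²) = √(1264.992994 + 254.035049) = 38.9747 km
3: √((-0.4138·111.32)² + (0.1332·67.91)²) = √(2121.911996 + 81.823096) = 46.9440 km
4: √((-0.3837·111.32)² + (0.0582·67.91)²) = √(1824.441715 + 15.621165) = 42.8960 km
5: √((0.8895·111.32)² + (0.1072·67.91)²) = √(9804.790086 + 52.997701) = 99.2864 km
6: √((0.6175·111.32)² + (-0.8047·67.91)²) = √(4725.201348 + 2986.313954) = 87.8152 km
7: √((-0.3146·111.32)² + (-0.3092·67.91)²) = √(1226.489492 + 440.906429) = 40.8338 km
8: √((0.0666·111.32)² + (0.1706·67.91)²) = √(54.966091 + 134.222559) = 13.7546 km
9: √((0.3557·111.32)² + (0.4682·67.91)²) = √(1567.884713 + 1010.951404) = 50.7822 km
10: √((-0.1765·111.32)² + (0.3592·67.91)²) = √(386.043118 + 595.031719) = 31.3221 km
11: √((-0.5178·111.32)² + (-0.7381·67.91)²) = √(3322.542061 + 2512.452568) = 76.3871 km
12: √((-0.4231·111.32)² + (-0.3150·67.91)²) = √(2218.362147 + 457.602690) = 51.7297 km
13: √((-0.0153·111.32)² + (-0.8067·67.91)²) = √(2.900877 + 3001.176760) = 54.8095 km
14: √((-0.1333·111.32)² + (-0.4666·67.91)²) = √(220.194615 + 1004.053674) = 34.9893 km
Maximum: 5 at 99.2864 km.

5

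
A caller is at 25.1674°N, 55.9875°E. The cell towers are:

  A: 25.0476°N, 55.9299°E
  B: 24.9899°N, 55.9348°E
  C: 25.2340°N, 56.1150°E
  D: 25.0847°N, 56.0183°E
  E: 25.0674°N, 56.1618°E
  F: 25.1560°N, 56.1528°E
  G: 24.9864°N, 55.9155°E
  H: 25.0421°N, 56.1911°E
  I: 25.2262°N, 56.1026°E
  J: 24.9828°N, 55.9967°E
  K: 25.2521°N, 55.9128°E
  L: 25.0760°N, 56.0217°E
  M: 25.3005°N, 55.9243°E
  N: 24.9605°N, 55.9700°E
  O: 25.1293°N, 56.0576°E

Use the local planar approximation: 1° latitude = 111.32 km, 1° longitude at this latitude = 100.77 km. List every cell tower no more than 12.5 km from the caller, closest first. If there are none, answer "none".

O, D, L, K

Distances from 25.1674°N, 55.9875°E:
A: 14.5445 km
B: 20.4605 km
C: 14.8338 km
D: 9.7153 km
E: 20.7948 km
F: 16.7056 km
G: 21.4154 km
H: 24.8092 km
I: 13.3182 km
J: 20.5706 km
K: 12.0651 km
L: 10.7425 km
M: 16.1274 km
N: 23.0995 km
O: 8.2394 km
Threshold 12.5 km: O (8.2394 km), D (9.7153 km), L (10.7425 km), K (12.0651 km) are within range.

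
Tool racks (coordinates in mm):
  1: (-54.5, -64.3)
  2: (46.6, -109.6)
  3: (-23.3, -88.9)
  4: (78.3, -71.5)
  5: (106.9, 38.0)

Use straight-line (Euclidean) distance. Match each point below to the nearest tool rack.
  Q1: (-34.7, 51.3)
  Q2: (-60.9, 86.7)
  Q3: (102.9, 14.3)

Q1 at (-34.7, 51.3):
  1: √((-19.8)² + (-115.6)²) = √(392.040 + 13363.360) = 117.3 mm
  2: √((81.3)² + (-160.9)²) = √(6609.690 + 25888.810) = 180.3 mm
  3: √((11.4)² + (-140.2)²) = √(129.960 + 19656.040) = 140.7 mm
  4: √((113.0)² + (-122.8)²) = √(12769.000 + 15079.840) = 166.9 mm
  5: √((141.6)² + (-13.3)²) = √(20050.560 + 176.890) = 142.2 mm
  → nearest: 1 (117.3 mm)
Q2 at (-60.9, 86.7):
  1: √((6.4)² + (-151.0)²) = √(40.960 + 22801.000) = 151.1 mm
  2: √((107.5)² + (-196.3)²) = √(11556.250 + 38533.690) = 223.8 mm
  3: √((37.6)² + (-175.6)²) = √(1413.760 + 30835.360) = 179.6 mm
  4: √((139.2)² + (-158.2)²) = √(19376.640 + 25027.240) = 210.7 mm
  5: √((167.8)² + (-48.7)²) = √(28156.840 + 2371.690) = 174.7 mm
  → nearest: 1 (151.1 mm)
Q3 at (102.9, 14.3):
  1: √((-157.4)² + (-78.6)²) = √(24774.760 + 6177.960) = 175.9 mm
  2: √((-56.3)² + (-123.9)²) = √(3169.690 + 15351.210) = 136.1 mm
  3: √((-126.2)² + (-103.2)²) = √(15926.440 + 10650.240) = 163.0 mm
  4: √((-24.6)² + (-85.8)²) = √(605.160 + 7361.640) = 89.3 mm
  5: √((4.0)² + (23.7)²) = √(16.000 + 561.690) = 24.0 mm
  → nearest: 5 (24.0 mm)

Q1→1; Q2→1; Q3→5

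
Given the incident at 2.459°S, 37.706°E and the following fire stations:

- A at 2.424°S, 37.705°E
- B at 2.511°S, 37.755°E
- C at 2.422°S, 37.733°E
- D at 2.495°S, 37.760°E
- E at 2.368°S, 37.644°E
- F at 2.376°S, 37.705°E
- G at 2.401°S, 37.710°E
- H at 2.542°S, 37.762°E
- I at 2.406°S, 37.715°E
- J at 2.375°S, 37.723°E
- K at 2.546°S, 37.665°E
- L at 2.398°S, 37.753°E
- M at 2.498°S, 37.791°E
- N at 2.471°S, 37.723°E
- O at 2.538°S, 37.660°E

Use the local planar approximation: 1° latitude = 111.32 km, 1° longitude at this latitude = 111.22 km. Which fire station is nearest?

Distances from 2.459°S, 37.706°E:
A: 3.898 km
B: 7.950 km
C: 5.097 km
D: 7.220 km
E: 12.254 km
F: 9.240 km
G: 6.472 km
H: 11.143 km
I: 5.984 km
J: 9.540 km
K: 10.705 km
L: 8.569 km
M: 10.403 km
N: 2.315 km
O: 10.174 km
Minimum: N at 2.315 km.

N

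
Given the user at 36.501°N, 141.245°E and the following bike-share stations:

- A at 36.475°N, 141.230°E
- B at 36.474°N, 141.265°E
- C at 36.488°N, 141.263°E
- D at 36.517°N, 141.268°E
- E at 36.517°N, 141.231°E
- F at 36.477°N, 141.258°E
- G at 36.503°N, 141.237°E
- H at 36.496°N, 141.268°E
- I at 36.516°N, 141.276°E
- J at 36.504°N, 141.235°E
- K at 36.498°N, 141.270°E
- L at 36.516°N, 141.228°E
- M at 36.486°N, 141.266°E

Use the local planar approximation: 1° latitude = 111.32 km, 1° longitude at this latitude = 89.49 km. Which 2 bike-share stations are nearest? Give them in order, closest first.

Distances from 36.501°N, 141.245°E:
A: √((-0.026·111.32)² + (-0.015·89.49)²) = √(8.37709 + 1.80190) = 3.190 km
B: √((-0.027·111.32)² + (0.020·89.49)²) = √(9.03387 + 3.20338) = 3.498 km
C: √((-0.013·111.32)² + (0.018·89.49)²) = √(2.09427 + 2.59474) = 2.165 km
D: √((0.016·111.32)² + (0.023·89.49)²) = √(3.17239 + 4.23648) = 2.722 km
E: √((0.016·111.32)² + (-0.014·89.49)²) = √(3.17239 + 1.56966) = 2.178 km
F: √((-0.024·111.32)² + (0.013·89.49)²) = √(7.13787 + 1.35343) = 2.914 km
G: √((0.002·111.32)² + (-0.008·89.49)²) = √(0.04957 + 0.51254) = 0.750 km
H: √((-0.005·111.32)² + (0.023·89.49)²) = √(0.30980 + 4.23648) = 2.132 km
I: √((0.015·111.32)² + (0.031·89.49)²) = √(2.78823 + 7.69613) = 3.238 km
J: √((0.003·111.32)² + (-0.010·89.49)²) = √(0.11153 + 0.80085) = 0.955 km
K: √((-0.003·111.32)² + (0.025·89.49)²) = √(0.11153 + 5.00529) = 2.262 km
L: √((0.015·111.32)² + (-0.017·89.49)²) = √(2.78823 + 2.31444) = 2.259 km
M: √((-0.015·111.32)² + (0.021·89.49)²) = √(2.78823 + 3.53173) = 2.514 km
Sorted: G (0.750 km) < J (0.955 km) < H (2.132 km) < C (2.165 km) < …

G, J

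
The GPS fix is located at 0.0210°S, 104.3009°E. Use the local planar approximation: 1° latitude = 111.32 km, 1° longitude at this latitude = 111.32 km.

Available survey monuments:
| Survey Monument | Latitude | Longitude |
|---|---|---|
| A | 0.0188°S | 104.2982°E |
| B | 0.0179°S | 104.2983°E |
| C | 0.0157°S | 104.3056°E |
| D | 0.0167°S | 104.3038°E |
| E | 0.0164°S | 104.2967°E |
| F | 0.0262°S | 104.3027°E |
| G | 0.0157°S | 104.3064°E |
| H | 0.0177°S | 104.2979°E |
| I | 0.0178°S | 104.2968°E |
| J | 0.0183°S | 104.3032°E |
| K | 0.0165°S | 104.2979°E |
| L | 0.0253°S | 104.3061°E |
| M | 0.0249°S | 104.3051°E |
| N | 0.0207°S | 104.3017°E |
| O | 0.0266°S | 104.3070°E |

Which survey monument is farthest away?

Distances from 0.0210°S, 104.3009°E:
A: √((0.0022·111.32)² + (-0.0027·111.32)²) = √(0.059978 + 0.090339) = 0.3877 km
B: √((0.0031·111.32)² + (-0.0026·111.32)²) = √(0.119088 + 0.083771) = 0.4504 km
C: √((0.0053·111.32)² + (0.0047·111.32)²) = √(0.348095 + 0.273742) = 0.7886 km
D: √((0.0043·111.32)² + (0.0029·111.32)²) = √(0.229131 + 0.104218) = 0.5774 km
E: √((0.0046·111.32)² + (-0.0042·111.32)²) = √(0.262218 + 0.218597) = 0.6934 km
F: √((-0.0052·111.32)² + (0.0018·111.32)²) = √(0.335084 + 0.040151) = 0.6126 km
G: √((0.0053·111.32)² + (0.0055·111.32)²) = √(0.348095 + 0.374862) = 0.8503 km
H: √((0.0033·111.32)² + (-0.0030·111.32)²) = √(0.134950 + 0.111529) = 0.4965 km
I: √((0.0032·111.32)² + (-0.0041·111.32)²) = √(0.126896 + 0.208312) = 0.5790 km
J: √((0.0027·111.32)² + (0.0023·111.32)²) = √(0.090339 + 0.065554) = 0.3948 km
K: √((0.0045·111.32)² + (-0.0030·111.32)²) = √(0.250941 + 0.111529) = 0.6021 km
L: √((-0.0043·111.32)² + (0.0052·111.32)²) = √(0.229131 + 0.335084) = 0.7511 km
M: √((-0.0039·111.32)² + (0.0042·111.32)²) = √(0.188484 + 0.218597) = 0.6380 km
N: √((0.0003·111.32)² + (0.0008·111.32)²) = √(0.001115 + 0.007931) = 0.0951 km
O: √((-0.0056·111.32)² + (0.0061·111.32)²) = √(0.388618 + 0.461112) = 0.9218 km
Maximum: O at 0.9218 km.

O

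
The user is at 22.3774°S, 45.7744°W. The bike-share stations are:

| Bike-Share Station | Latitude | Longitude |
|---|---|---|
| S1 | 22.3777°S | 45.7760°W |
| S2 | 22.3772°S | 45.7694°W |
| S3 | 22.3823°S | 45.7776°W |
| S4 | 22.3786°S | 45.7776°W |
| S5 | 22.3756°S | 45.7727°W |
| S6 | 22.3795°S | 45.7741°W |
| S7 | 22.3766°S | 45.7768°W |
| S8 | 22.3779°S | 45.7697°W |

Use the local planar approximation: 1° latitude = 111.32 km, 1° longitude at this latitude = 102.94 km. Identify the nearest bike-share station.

S1

Distances from 22.3774°S, 45.7744°W:
S1: √((-0.0003·111.32)² + (-0.0016·102.94)²) = √(0.001115 + 0.027127) = 0.1681 km
S2: √((0.0002·111.32)² + (0.0050·102.94)²) = √(0.000496 + 0.264916) = 0.5152 km
S3: √((-0.0049·111.32)² + (-0.0032·102.94)²) = √(0.297535 + 0.108510) = 0.6372 km
S4: √((-0.0012·111.32)² + (-0.0032·102.94)²) = √(0.017845 + 0.108510) = 0.3555 km
S5: √((0.0018·111.32)² + (0.0017·102.94)²) = √(0.040151 + 0.030624) = 0.2660 km
S6: √((-0.0021·111.32)² + (0.0003·102.94)²) = √(0.054649 + 0.000954) = 0.2358 km
S7: √((0.0008·111.32)² + (-0.0024·102.94)²) = √(0.007931 + 0.061037) = 0.2626 km
S8: √((-0.0005·111.32)² + (0.0047·102.94)²) = √(0.003098 + 0.234080) = 0.4870 km
Minimum: S1 at 0.1681 km.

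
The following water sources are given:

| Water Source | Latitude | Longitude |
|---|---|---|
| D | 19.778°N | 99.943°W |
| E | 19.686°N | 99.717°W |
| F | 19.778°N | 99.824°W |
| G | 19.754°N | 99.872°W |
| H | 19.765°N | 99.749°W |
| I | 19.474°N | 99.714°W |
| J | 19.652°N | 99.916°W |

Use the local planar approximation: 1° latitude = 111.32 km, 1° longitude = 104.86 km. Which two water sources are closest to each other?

Pairwise distances:
F–G: 5.698 km
D–G: 7.910 km
F–H: 7.997 km
E–H: 9.413 km
G–J: 12.256 km
D–F: 12.478 km
G–H: 12.956 km
D–J: 14.309 km
E–F: 15.191 km
F–J: 17.024 km
E–G: 17.930 km
D–H: 20.394 km
E–J: 21.208 km
H–J: 21.561 km
E–I: 23.602 km
D–E: 25.817 km
I–J: 29.005 km
H–I: 32.601 km
G–I: 35.299 km
F–I: 35.753 km
D–I: 41.495 km
Closest pair: F–G at 5.698 km.

F and G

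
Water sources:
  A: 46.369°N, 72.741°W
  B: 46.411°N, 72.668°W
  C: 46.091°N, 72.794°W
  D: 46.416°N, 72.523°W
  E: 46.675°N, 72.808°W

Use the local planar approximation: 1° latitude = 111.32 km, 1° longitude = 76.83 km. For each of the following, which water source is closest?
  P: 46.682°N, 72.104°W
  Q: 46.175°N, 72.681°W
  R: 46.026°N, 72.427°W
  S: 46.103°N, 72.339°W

P at 46.682°N, 72.104°W:
  A: √((-0.313·111.32)² + (-0.637·76.83)²) = √(1214.04580 + 2395.19310) = 60.077 km
  B: √((-0.271·111.32)² + (-0.564·76.83)²) = √(910.09133 + 1877.67262) = 52.799 km
  C: √((-0.591·111.32)² + (-0.690·76.83)²) = √(4328.33989 + 2810.34636) = 84.491 km
  D: √((-0.266·111.32)² + (-0.419·76.83)²) = √(876.81843 + 1036.31006) = 43.739 km
  E: √((-0.007·111.32)² + (-0.704·76.83)²) = √(0.60721 + 2925.54636) = 54.094 km
  → nearest: D (43.739 km)
Q at 46.175°N, 72.681°W:
  A: √((0.194·111.32)² + (-0.060·76.83)²) = √(466.39067 + 21.25026) = 22.083 km
  B: √((0.236·111.32)² + (0.013·76.83)²) = √(690.19276 + 0.99758) = 26.290 km
  C: √((-0.084·111.32)² + (-0.113·76.83)²) = √(87.43896 + 75.37348) = 12.760 km
  D: √((0.241·111.32)² + (0.158·76.83)²) = √(719.74802 + 147.35872) = 29.447 km
  E: √((0.500·111.32)² + (-0.127·76.83)²) = √(3098.03560 + 95.20705) = 56.509 km
  → nearest: C (12.760 km)
R at 46.026°N, 72.427°W:
  A: √((0.343·111.32)² + (-0.314·76.83)²) = √(1457.92316 + 581.99729) = 45.165 km
  B: √((0.385·111.32)² + (-0.241·76.83)²) = √(1836.82531 + 342.84337) = 46.687 km
  C: √((0.065·111.32)² + (-0.367·76.83)²) = √(52.35680 + 795.04882) = 29.110 km
  D: √((0.390·111.32)² + (-0.096·76.83)²) = √(1884.84486 + 54.40066) = 44.037 km
  E: √((0.649·111.32)² + (-0.381·76.83)²) = √(5219.58277 + 856.86345) = 77.952 km
  → nearest: C (29.110 km)
S at 46.103°N, 72.339°W:
  A: √((0.266·111.32)² + (-0.402·76.83)²) = √(876.81843 + 953.92399) = 42.787 km
  B: √((0.308·111.32)² + (-0.329·76.83)²) = √(1175.56820 + 638.93027) = 42.597 km
  C: √((-0.012·111.32)² + (-0.455·76.83)²) = √(1.78447 + 1222.03729) = 34.983 km
  D: √((0.313·111.32)² + (-0.184·76.83)²) = √(1214.04580 + 199.84685) = 37.602 km
  E: √((0.572·111.32)² + (-0.469·76.83)²) = √(4054.51072 + 1298.39655) = 73.164 km
  → nearest: C (34.983 km)

P→D; Q→C; R→C; S→C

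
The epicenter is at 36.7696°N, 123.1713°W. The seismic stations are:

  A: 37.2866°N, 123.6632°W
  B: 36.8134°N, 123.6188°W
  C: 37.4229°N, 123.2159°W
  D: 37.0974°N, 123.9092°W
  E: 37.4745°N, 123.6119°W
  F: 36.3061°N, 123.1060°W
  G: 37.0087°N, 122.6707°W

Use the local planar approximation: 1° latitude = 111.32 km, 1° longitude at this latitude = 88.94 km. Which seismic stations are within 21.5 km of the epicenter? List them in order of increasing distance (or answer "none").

Distances from 36.7696°N, 123.1713°W:
A: 72.2932 km
B: 40.0982 km
C: 72.8335 km
D: 75.0914 km
E: 87.7102 km
F: 51.9227 km
G: 51.8727 km
Threshold 21.5 km: none within range.

none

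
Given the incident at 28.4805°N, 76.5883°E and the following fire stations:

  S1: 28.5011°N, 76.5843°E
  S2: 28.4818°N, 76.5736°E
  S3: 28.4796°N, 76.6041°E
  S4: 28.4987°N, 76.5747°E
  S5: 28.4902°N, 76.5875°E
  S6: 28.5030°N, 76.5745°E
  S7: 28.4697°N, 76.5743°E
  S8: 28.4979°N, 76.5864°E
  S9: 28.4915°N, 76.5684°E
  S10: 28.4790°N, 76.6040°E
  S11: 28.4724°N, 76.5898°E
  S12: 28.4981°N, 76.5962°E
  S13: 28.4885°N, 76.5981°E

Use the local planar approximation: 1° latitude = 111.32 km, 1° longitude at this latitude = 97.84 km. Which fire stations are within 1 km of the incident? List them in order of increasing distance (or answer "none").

S11

Distances from 28.4805°N, 76.5883°E:
S1: 2.3263 km
S2: 1.4455 km
S3: 1.5491 km
S4: 2.4239 km
S5: 1.0826 km
S6: 2.8454 km
S7: 1.8225 km
S8: 1.9459 km
S9: 2.3001 km
S10: 1.5451 km
S11: 0.9136 km
S12: 2.1062 km
S13: 1.3086 km
Threshold 1 km: S11 (0.9136 km) is within range.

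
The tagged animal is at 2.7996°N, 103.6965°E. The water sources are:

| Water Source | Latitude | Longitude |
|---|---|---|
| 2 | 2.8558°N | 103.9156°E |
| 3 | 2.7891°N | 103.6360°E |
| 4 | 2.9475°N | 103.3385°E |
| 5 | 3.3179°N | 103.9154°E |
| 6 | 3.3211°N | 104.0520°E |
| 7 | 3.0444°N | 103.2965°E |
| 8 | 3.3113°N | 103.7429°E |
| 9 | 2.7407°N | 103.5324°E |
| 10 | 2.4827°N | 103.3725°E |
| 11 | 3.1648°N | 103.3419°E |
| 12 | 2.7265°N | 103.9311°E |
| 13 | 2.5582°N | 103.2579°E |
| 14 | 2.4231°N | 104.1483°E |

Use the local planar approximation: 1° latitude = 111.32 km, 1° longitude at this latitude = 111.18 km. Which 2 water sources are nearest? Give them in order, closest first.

Distances from 2.7996°N, 103.6965°E:
2: √((0.0562·111.32)² + (0.2191·111.18)²) = √(39.139838 + 593.387092) = 25.1501 km
3: √((-0.0105·111.32)² + (-0.0605·111.18)²) = √(1.366234 + 45.244322) = 6.8272 km
4: √((0.1479·111.32)² + (-0.3580·111.18)²) = √(271.070804 + 1584.234230) = 43.0733 km
5: √((0.5183·111.32)² + (0.2189·111.18)²) = √(3328.961810 + 592.304269) = 62.6200 km
6: √((0.5215·111.32)² + (0.3555·111.18)²) = √(3370.194929 + 1562.185310) = 70.2309 km
7: √((0.2448·111.32)² + (-0.4000·111.18)²) = √(742.624413 + 1977.758784) = 52.1573 km
8: √((0.5117·111.32)² + (0.0464·111.18)²) = √(3244.720026 + 26.612722) = 57.1956 km
9: √((-0.0589·111.32)² + (-0.1641·111.18)²) = √(42.990944 + 332.866816) = 19.3871 km
10: √((-0.3169·111.32)² + (-0.3240·111.18)²) = √(1244.488460 + 1297.607538) = 50.4192 km
11: √((0.3652·111.32)² + (-0.3546·111.18)²) = √(1652.752920 + 1554.285523) = 56.6307 km
12: √((-0.0731·111.32)² + (0.2346·111.18)²) = √(66.218776 + 680.313916) = 27.3228 km
13: √((-0.2414·111.32)² + (-0.4386·111.18)²) = √(722.139211 + 2377.883614) = 55.6778 km
14: √((-0.3765·111.32)² + (0.4518·111.18)²) = √(1756.614068 + 2523.165818) = 65.4200 km
Sorted: 3 (6.8272 km) < 9 (19.3871 km) < 2 (25.1501 km) < 12 (27.3228 km) < …

3, 9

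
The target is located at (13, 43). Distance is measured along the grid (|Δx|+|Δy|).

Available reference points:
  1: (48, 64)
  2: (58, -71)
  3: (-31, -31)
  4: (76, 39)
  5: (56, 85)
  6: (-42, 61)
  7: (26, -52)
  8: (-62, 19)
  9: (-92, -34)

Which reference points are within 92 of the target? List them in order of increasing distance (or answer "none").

Distances from (13, 43):
1: |35| + |21| = 35 + 21 = 56
2: |45| + |-114| = 45 + 114 = 159
3: |-44| + |-74| = 44 + 74 = 118
4: |63| + |-4| = 63 + 4 = 67
5: |43| + |42| = 43 + 42 = 85
6: |-55| + |18| = 55 + 18 = 73
7: |13| + |-95| = 13 + 95 = 108
8: |-75| + |-24| = 75 + 24 = 99
9: |-105| + |-77| = 105 + 77 = 182
Threshold 92: 1 (56), 4 (67), 6 (73), 5 (85) are within range.

1, 4, 6, 5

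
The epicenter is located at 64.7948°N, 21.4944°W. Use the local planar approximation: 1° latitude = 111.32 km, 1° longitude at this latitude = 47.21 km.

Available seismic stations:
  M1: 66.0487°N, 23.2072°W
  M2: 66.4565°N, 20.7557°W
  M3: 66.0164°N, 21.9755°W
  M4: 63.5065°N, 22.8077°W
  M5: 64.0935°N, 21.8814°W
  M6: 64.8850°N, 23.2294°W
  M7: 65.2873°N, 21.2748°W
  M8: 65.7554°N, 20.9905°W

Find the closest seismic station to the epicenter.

M7

Distances from 64.7948°N, 21.4944°W:
M1: √((1.2539·111.32)² + (-1.7128·47.21)²) = √(19483.734373 + 6538.547897) = 161.3142 km
M2: √((1.6617·111.32)² + (0.7387·47.21)²) = √(34217.764662 + 1216.197759) = 188.2391 km
M3: √((1.2216·111.32)² + (-0.4811·47.21)²) = √(18492.875396 + 515.868149) = 137.8722 km
M4: √((-1.2883·111.32)² + (-1.3133·47.21)²) = √(20567.448045 + 3844.110733) = 156.2420 km
M5: √((-0.7013·111.32)² + (-0.3870·47.21)²) = √(6094.724418 + 333.802766) = 80.1781 km
M6: √((0.0902·111.32)² + (-1.7350·47.21)²) = √(100.822966 + 6709.141617) = 82.5225 km
M7: √((0.4925·111.32)² + (0.2196·47.21)²) = √(3005.791590 + 107.481241) = 55.7967 km
M8: √((0.9606·111.32)² + (0.5039·47.21)²) = √(11434.878645 + 565.922183) = 109.5482 km
Minimum: M7 at 55.7967 km.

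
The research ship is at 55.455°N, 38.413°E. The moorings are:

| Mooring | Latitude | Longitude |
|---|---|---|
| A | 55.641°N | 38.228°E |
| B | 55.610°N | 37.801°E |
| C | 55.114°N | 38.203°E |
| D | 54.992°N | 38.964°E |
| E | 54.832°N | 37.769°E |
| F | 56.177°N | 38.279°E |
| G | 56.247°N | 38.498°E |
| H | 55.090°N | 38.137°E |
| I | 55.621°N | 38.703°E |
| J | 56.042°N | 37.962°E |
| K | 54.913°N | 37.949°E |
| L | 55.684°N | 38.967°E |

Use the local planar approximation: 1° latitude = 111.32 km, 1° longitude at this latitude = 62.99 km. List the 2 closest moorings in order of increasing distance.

A, I

Distances from 55.455°N, 38.413°E:
A: √((0.186·111.32)² + (-0.185·62.99)²) = √(428.71856 + 135.79590) = 23.760 km
B: √((0.155·111.32)² + (-0.612·62.99)²) = √(297.72122 + 1486.09325) = 42.235 km
C: √((-0.341·111.32)² + (-0.210·62.99)²) = √(1440.97071 + 174.97734) = 40.199 km
D: √((-0.463·111.32)² + (0.551·62.99)²) = √(2656.49117 + 1204.60986) = 62.138 km
E: √((-0.623·111.32)² + (-0.644·62.99)²) = √(4809.74984 + 1645.56466) = 80.345 km
F: √((0.722·111.32)² + (-0.134·62.99)²) = √(6459.82556 + 71.24474) = 80.815 km
G: √((0.792·111.32)² + (0.085·62.99)²) = √(7773.14481 + 28.66692) = 88.328 km
H: √((-0.365·111.32)² + (-0.276·62.99)²) = √(1650.94317 + 302.24657) = 44.195 km
I: √((0.166·111.32)² + (0.290·62.99)²) = √(341.47788 + 333.68694) = 25.984 km
J: √((0.587·111.32)² + (-0.451·62.99)²) = √(4269.94811 + 807.04230) = 71.253 km
K: √((-0.542·111.32)² + (-0.464·62.99)²) = √(3640.36532 + 854.23857) = 67.042 km
L: √((0.229·111.32)² + (0.554·62.99)²) = √(649.85634 + 1217.76292) = 43.216 km
Sorted: A (23.760 km) < I (25.984 km) < C (40.199 km) < B (42.235 km) < …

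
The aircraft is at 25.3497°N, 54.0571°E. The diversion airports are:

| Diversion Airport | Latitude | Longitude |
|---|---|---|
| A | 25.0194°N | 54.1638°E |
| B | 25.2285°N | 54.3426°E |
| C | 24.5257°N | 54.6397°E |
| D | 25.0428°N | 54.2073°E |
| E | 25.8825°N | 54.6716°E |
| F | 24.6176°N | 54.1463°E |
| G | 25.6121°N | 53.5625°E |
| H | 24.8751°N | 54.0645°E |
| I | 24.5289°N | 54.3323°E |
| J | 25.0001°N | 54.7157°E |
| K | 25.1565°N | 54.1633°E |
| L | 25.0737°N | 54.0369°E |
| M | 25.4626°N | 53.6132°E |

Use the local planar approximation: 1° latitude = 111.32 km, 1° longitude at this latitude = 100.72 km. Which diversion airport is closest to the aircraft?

Distances from 25.3497°N, 54.0571°E:
A: √((-0.3303·111.32)² + (0.1067·100.72)²) = √(1351.959067 + 115.494226) = 38.3074 km
B: √((-0.1212·111.32)² + (0.2855·100.72)²) = √(182.033632 + 826.882231) = 31.7634 km
C: √((-0.8240·111.32)² + (0.5826·100.72)²) = √(8413.967278 + 3443.280434) = 108.8910 km
D: √((-0.3069·111.32)² + (0.1502·100.72)²) = √(1167.186275 + 228.860741) = 37.3637 km
E: √((0.5328·111.32)² + (0.6145·100.72)²) = √(3517.829833 + 3830.674129) = 85.7234 km
F: √((-0.7321·111.32)² + (0.0892·100.72)²) = √(6641.821643 + 80.716281) = 81.9911 km
G: √((0.2624·111.32)² + (-0.4946·100.72)²) = √(853.245599 + 2481.645015) = 57.7485 km
H: √((-0.4746·111.32)² + (0.0074·100.72)²) = √(2791.270098 + 0.555514) = 52.8377 km
I: √((-0.8208·111.32)² + (0.2752·100.72)²) = √(8348.742972 + 768.295507) = 95.4832 km
J: √((-0.3496·111.32)² + (0.6586·100.72)²) = √(1514.569627 + 4400.225028) = 76.9077 km
K: √((-0.1932·111.32)² + (0.1062·100.72)²) = √(462.552081 + 114.414342) = 24.0201 km
L: √((-0.2760·111.32)² + (-0.0202·100.72)²) = √(943.983839 + 4.139369) = 30.7916 km
M: √((0.1129·111.32)² + (-0.4439·100.72)²) = √(157.955328 + 1998.949048) = 46.4425 km
Minimum: K at 24.0201 km.

K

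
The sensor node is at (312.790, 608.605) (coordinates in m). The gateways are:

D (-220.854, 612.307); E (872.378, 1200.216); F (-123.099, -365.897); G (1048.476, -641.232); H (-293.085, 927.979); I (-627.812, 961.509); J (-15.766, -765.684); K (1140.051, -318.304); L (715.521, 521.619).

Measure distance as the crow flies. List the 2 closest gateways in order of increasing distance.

L, D

Distances from (312.790, 608.605):
D: 533.657 m
E: 814.335 m
F: 1067.545 m
G: 1450.285 m
H: 684.897 m
I: 1004.626 m
J: 1413.018 m
K: 1242.385 m
L: 412.018 m
Sorted: L (412.018 m) < D (533.657 m) < H (684.897 m) < E (814.335 m) < …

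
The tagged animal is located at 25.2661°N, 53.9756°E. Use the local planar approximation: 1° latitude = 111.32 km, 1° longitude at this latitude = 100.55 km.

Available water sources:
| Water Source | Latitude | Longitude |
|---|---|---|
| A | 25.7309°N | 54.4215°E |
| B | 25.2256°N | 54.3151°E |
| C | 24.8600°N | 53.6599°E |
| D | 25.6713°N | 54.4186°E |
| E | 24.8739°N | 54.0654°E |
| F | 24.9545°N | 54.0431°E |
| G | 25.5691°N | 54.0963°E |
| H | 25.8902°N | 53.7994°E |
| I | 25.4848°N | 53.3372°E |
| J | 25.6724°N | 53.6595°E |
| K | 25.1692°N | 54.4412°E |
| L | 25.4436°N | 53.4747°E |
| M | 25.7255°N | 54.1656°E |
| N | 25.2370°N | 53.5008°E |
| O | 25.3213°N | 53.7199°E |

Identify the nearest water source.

O

Distances from 25.2661°N, 53.9756°E:
A: 68.4645 km
B: 34.4332 km
C: 55.2389 km
D: 63.3937 km
E: 44.5836 km
F: 35.3451 km
G: 35.8469 km
H: 71.6982 km
I: 68.6528 km
J: 55.2802 km
K: 48.0427 km
L: 54.1028 km
M: 54.5923 km
N: 47.8509 km
O: 26.4348 km
Minimum: O at 26.4348 km.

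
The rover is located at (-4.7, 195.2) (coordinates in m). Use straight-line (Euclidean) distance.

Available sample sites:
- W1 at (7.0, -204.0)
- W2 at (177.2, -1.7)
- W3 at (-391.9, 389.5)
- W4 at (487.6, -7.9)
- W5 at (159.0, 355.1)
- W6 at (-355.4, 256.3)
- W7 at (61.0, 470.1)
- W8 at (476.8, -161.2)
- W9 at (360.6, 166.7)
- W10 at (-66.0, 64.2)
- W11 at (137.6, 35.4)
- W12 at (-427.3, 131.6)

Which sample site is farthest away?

Distances from (-4.7, 195.2):
W1: √((11.7)² + (-399.2)²) = √(136.890 + 159360.640) = 399.4 m
W2: √((181.9)² + (-196.9)²) = √(33087.610 + 38769.610) = 268.1 m
W3: √((-387.2)² + (194.3)²) = √(149923.840 + 37752.490) = 433.2 m
W4: √((492.3)² + (-203.1)²) = √(242359.290 + 41249.610) = 532.5 m
W5: √((163.7)² + (159.9)²) = √(26797.690 + 25568.010) = 228.8 m
W6: √((-350.7)² + (61.1)²) = √(122990.490 + 3733.210) = 356.0 m
W7: √((65.7)² + (274.9)²) = √(4316.490 + 75570.010) = 282.6 m
W8: √((481.5)² + (-356.4)²) = √(231842.250 + 127020.960) = 599.1 m
W9: √((365.3)² + (-28.5)²) = √(133444.090 + 812.250) = 366.4 m
W10: √((-61.3)² + (-131.0)²) = √(3757.690 + 17161.000) = 144.6 m
W11: √((142.3)² + (-159.8)²) = √(20249.290 + 25536.040) = 214.0 m
W12: √((-422.6)² + (-63.6)²) = √(178590.760 + 4044.960) = 427.4 m
Maximum: W8 at 599.1 m.

W8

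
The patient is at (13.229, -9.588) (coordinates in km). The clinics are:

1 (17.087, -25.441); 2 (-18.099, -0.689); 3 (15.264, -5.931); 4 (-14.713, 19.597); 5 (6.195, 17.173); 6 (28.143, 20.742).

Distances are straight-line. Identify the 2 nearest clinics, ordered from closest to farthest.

3, 1

Distances from (13.229, -9.588):
1: √((3.858)² + (-15.853)²) = √(14.88416 + 251.31761) = 16.316 km
2: √((-31.328)² + (8.899)²) = √(981.44358 + 79.19220) = 32.567 km
3: √((2.035)² + (3.657)²) = √(4.14123 + 13.37365) = 4.185 km
4: √((-27.942)² + (29.185)²) = √(780.75536 + 851.76423) = 40.404 km
5: √((-7.034)² + (26.761)²) = √(49.47716 + 716.15112) = 27.670 km
6: √((14.914)² + (30.330)²) = √(222.42740 + 919.90890) = 33.798 km
Sorted: 3 (4.185 km) < 1 (16.316 km) < 5 (27.670 km) < 2 (32.567 km) < …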